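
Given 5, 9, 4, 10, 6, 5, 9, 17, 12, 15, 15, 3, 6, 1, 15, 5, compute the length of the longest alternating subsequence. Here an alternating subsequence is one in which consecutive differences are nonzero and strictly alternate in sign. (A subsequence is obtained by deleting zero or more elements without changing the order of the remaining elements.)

13

A longest alternating subsequence is 5, 9, 4, 10, 6, 17, 12, 15, 3, 6, 1, 15, 5 (positions 1,2,3,4,5,8,9,10,12,13,14,15,16); its 12 consecutive differences strictly alternate in sign, and length 13 is optimal.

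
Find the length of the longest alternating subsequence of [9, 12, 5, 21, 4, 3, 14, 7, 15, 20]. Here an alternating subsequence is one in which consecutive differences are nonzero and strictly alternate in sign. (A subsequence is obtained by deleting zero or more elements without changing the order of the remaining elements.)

8

Track the best alternating length ending on an up-step vs a down-step at each position: up/down = 1/1, 2/1, 1/3, 4/1, 1/5, 1/5, 6/5, 6/7, 8/5, 8/5.
The maximum over both is 8; one such subsequence is 9, 12, 5, 21, 4, 14, 7, 15.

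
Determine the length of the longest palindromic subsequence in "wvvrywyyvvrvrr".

7

Using dp[i][j] = 2 + dp[i+1][j−1] if the ends match, else max(dp[i+1][j], dp[i][j−1]):
dp[1][14] = 7. A witness is vryyyrv at positions 3,4,5,7,8,11,12.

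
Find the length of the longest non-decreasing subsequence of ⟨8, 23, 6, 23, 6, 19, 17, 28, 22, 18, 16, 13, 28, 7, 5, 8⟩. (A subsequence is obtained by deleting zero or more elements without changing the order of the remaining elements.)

5

Scanning left to right, the best length ending at each element is: 8→1, 23→2, 6→1, 23→3, 6→2, 19→3, 17→3, 28→4, 22→4, 18→4, 16→3, 13→3, 28→5, 7→3, 5→1, 8→4.
So the longest non-decreasing subsequence has length 5, e.g. 8, 23, 23, 28, 28.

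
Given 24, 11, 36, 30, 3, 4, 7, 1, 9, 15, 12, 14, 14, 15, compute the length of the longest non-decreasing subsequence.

8

One longest non-decreasing subsequence is 3, 4, 7, 9, 12, 14, 14, 15 (positions 5,6,7,9,11,12,13,14), of length 8; no longer one exists.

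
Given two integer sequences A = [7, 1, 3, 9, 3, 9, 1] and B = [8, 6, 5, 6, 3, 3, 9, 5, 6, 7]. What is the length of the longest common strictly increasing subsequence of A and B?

A longest common strictly increasing subsequence is 3, 9 (length 2); it appears in order in both A and B, and no longer such subsequence exists.

2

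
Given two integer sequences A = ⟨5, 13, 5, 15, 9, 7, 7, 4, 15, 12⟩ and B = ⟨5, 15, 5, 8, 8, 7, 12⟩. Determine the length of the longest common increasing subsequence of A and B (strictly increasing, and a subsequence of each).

A longest common strictly increasing subsequence is 5, 7, 12 (length 3); it appears in order in both A and B, and no longer such subsequence exists.

3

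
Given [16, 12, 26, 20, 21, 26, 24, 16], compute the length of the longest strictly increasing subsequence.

One longest increasing subsequence is 16, 20, 21, 26 (positions 1,4,5,6), of length 4; no longer one exists.

4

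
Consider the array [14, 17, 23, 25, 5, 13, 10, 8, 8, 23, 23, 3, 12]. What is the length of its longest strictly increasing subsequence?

Let dp[i] be the longest increasing subsequence ending at position i. Then dp = [1, 2, 3, 4, 1, 2, 2, 2, 2, 3, 3, 1, 3].
The maximum is 4; one witness is 14, 17, 23, 25 at positions 1,2,3,4.

4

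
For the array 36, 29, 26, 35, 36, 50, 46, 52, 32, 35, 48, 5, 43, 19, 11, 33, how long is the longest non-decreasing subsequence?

5

Scanning left to right, the best length ending at each element is: 36→1, 29→1, 26→1, 35→2, 36→3, 50→4, 46→4, 52→5, 32→2, 35→3, 48→5, 5→1, 43→4, 19→2, 11→2, 33→3.
So the longest non-decreasing subsequence has length 5, e.g. 29, 35, 36, 50, 52.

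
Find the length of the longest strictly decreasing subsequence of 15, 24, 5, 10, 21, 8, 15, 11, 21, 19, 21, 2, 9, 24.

Scanning left to right, the best length ending at each element is: 15→1, 24→1, 5→2, 10→2, 21→2, 8→3, 15→3, 11→4, 21→2, 19→3, 21→2, 2→5, 9→5, 24→1.
So the longest decreasing subsequence has length 5, e.g. 24, 21, 15, 11, 2.

5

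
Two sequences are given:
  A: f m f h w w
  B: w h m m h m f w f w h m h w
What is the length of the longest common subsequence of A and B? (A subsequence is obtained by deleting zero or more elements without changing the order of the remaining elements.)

4

Backtracking the LCS table gives one alignment: f (A1,B9) → m (A2,B12) → h (A4,B13) → w (A6,B14).
So the longest common subsequence has length 4.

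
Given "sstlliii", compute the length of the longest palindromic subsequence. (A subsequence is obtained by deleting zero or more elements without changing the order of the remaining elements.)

Using dp[i][j] = 2 + dp[i+1][j−1] if the ends match, else max(dp[i+1][j], dp[i][j−1]):
dp[1][8] = 3. A witness is iii at positions 6,7,8.

3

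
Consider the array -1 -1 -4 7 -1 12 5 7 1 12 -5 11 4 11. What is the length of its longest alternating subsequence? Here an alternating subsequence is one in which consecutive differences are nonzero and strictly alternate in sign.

13

Track the best alternating length ending on an up-step vs a down-step at each position: up/down = 1/1, 1/1, 1/2, 3/1, 3/4, 5/1, 5/6, 7/6, 5/8, 9/1, 1/10, 11/10, 11/12, 13/10.
The maximum over both is 13; one such subsequence is -1, -4, 7, -1, 12, 5, 7, 1, 12, -5, 11, 4, 11.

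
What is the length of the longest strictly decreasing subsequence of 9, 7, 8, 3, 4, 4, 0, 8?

Scanning left to right, the best length ending at each element is: 9→1, 7→2, 8→2, 3→3, 4→3, 4→3, 0→4, 8→2.
So the longest decreasing subsequence has length 4, e.g. 9, 7, 3, 0.

4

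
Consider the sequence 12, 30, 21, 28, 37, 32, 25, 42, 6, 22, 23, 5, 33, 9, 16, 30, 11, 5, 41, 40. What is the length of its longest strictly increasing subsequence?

One longest increasing subsequence is 12, 21, 28, 32, 33, 41 (positions 1,3,4,6,13,19), of length 6; no longer one exists.

6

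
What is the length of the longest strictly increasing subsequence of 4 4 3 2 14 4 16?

3

Let dp[i] be the longest increasing subsequence ending at position i. Then dp = [1, 1, 1, 1, 2, 2, 3].
The maximum is 3; one witness is 4, 14, 16 at positions 1,5,7.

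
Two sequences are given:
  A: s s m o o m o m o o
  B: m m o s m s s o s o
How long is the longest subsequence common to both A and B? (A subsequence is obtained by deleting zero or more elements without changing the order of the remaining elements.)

Backtracking the LCS table gives one alignment: m (A3,B1) → m (A6,B2) → o (A7,B3) → m (A8,B5) → o (A9,B8) → o (A10,B10).
So the longest common subsequence has length 6.

6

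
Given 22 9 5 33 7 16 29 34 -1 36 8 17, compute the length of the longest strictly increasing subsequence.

One longest increasing subsequence is 5, 7, 16, 29, 34, 36 (positions 3,5,6,7,8,10), of length 6; no longer one exists.

6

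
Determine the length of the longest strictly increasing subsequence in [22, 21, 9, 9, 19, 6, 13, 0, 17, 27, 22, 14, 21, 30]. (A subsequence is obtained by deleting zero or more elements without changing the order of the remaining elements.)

Scanning left to right, the best length ending at each element is: 22→1, 21→1, 9→1, 9→1, 19→2, 6→1, 13→2, 0→1, 17→3, 27→4, 22→4, 14→3, 21→4, 30→5.
So the longest increasing subsequence has length 5, e.g. 9, 13, 17, 27, 30.

5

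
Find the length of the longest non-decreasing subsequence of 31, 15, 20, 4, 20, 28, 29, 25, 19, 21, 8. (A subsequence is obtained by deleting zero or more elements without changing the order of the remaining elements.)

5

One longest non-decreasing subsequence is 15, 20, 20, 28, 29 (positions 2,3,5,6,7), of length 5; no longer one exists.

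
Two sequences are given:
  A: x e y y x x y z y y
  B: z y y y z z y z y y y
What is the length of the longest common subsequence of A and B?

Backtracking the LCS table gives one alignment: y (A3,B3) → y (A4,B4) → y (A7,B7) → z (A8,B8) → y (A9,B10) → y (A10,B11).
So the longest common subsequence has length 6.

6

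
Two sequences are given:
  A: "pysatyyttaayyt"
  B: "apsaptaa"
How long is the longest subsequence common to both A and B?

6

A longest common subsequence is psataa (length 6); the LCS DP confirms no longer common subsequence exists.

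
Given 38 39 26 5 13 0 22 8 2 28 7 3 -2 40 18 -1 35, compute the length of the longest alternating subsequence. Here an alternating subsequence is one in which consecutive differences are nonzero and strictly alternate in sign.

12

Track the best alternating length ending on an up-step vs a down-step at each position: up/down = 1/1, 2/1, 1/3, 1/3, 4/3, 1/5, 6/3, 6/7, 6/7, 8/3, 8/9, 8/9, 1/9, 10/1, 10/11, 10/11, 12/11.
The maximum over both is 12; one such subsequence is 38, 39, 5, 13, 0, 22, 8, 28, 7, 40, 18, 35.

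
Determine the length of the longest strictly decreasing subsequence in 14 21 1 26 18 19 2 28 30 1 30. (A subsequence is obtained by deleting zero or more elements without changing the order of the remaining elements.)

4

Scanning left to right, the best length ending at each element is: 14→1, 21→1, 1→2, 26→1, 18→2, 19→2, 2→3, 28→1, 30→1, 1→4, 30→1.
So the longest decreasing subsequence has length 4, e.g. 21, 18, 2, 1.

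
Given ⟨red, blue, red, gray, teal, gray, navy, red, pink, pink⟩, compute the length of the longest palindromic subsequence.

5

One longest palindromic subsequence is red gray teal gray red (positions 3,4,5,6,8); it reads the same forward and backward, and the interval DP gives dp[1][10] = 5.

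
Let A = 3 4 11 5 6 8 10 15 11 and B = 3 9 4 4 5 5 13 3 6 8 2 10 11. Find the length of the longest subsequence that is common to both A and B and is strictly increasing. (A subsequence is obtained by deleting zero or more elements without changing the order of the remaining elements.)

A longest common strictly increasing subsequence is 3, 4, 5, 6, 8, 10, 11 (length 7); it appears in order in both A and B, and no longer such subsequence exists.

7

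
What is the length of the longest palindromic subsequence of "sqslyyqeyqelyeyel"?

9

Using dp[i][j] = 2 + dp[i+1][j−1] if the ends match, else max(dp[i+1][j], dp[i][j−1]):
dp[1][17] = 9. A witness is leyeyeyel at positions 4,8,9,11,13,14,15,16,17.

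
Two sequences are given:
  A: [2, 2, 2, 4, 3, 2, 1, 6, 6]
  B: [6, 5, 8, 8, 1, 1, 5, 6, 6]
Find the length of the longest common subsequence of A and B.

Backtracking the LCS table gives one alignment: 1 (A7,B6) → 6 (A8,B8) → 6 (A9,B9).
So the longest common subsequence has length 3.

3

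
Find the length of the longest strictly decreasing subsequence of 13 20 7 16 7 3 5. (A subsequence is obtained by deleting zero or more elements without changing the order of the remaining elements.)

4

One longest decreasing subsequence is 20, 16, 7, 3 (positions 2,4,5,6), of length 4; no longer one exists.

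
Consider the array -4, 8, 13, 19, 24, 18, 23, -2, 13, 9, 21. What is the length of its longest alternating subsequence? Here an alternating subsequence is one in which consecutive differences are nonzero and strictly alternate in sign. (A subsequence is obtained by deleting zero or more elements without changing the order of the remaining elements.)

8

Track the best alternating length ending on an up-step vs a down-step at each position: up/down = 1/1, 2/1, 2/1, 2/1, 2/1, 2/3, 4/3, 2/5, 6/5, 6/7, 8/5.
The maximum over both is 8; one such subsequence is -4, 19, 18, 23, -2, 13, 9, 21.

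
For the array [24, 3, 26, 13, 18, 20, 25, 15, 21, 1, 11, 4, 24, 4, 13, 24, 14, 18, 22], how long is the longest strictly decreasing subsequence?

5

Let dp[i] be the longest decreasing subsequence ending at position i. Then dp = [1, 2, 1, 2, 2, 2, 2, 3, 3, 4, 4, 5, 3, 5, 4, 3, 4, 4, 4].
The maximum is 5; one witness is 24, 18, 15, 11, 4 at positions 1,5,8,11,12.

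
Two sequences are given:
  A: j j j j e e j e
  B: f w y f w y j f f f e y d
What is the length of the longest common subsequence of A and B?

A longest common subsequence is je (length 2); the LCS DP confirms no longer common subsequence exists.

2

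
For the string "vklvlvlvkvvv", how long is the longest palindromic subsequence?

One longest palindromic subsequence is vkvlvlvkv (positions 1,2,4,5,6,7,8,9,12); it reads the same forward and backward, and the interval DP gives dp[1][12] = 9.

9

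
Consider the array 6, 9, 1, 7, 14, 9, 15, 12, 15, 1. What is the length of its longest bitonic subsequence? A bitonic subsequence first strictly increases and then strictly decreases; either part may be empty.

6

One longest bitonic subsequence is 6, 9, 14, 15, 12, 1 (positions 1,2,5,7,8,10): it rises to 15 then falls. Length 6 is optimal.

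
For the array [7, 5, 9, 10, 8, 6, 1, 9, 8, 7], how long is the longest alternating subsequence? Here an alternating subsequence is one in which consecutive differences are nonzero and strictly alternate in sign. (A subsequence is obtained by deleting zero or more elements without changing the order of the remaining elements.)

A longest alternating subsequence is 7, 5, 9, 8, 9, 8 (positions 1,2,3,5,8,9); its 5 consecutive differences strictly alternate in sign, and length 6 is optimal.

6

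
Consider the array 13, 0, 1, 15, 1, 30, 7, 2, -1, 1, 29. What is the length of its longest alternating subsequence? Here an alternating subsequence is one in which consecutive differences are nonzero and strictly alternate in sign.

7

Track the best alternating length ending on an up-step vs a down-step at each position: up/down = 1/1, 1/2, 3/2, 3/1, 3/4, 5/1, 5/6, 5/6, 1/6, 7/6, 7/6.
The maximum over both is 7; one such subsequence is 13, 0, 15, 1, 30, -1, 1.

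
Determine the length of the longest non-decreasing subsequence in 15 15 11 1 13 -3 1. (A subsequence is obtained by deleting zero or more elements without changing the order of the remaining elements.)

Let dp[i] be the longest non-decreasing subsequence ending at position i. Then dp = [1, 2, 1, 1, 2, 1, 2].
The maximum is 2; one witness is 15, 15 at positions 1,2.

2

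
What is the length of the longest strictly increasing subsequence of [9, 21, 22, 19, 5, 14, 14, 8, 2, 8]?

3

One longest increasing subsequence is 9, 21, 22 (positions 1,2,3), of length 3; no longer one exists.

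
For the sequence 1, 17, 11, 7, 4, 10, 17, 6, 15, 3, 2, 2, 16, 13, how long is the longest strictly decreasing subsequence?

One longest decreasing subsequence is 17, 11, 7, 4, 3, 2 (positions 2,3,4,5,10,11), of length 6; no longer one exists.

6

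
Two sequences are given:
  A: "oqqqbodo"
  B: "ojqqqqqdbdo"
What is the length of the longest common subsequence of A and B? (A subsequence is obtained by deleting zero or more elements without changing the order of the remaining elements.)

A longest common subsequence is oqqqbdo (length 7); the LCS DP confirms no longer common subsequence exists.

7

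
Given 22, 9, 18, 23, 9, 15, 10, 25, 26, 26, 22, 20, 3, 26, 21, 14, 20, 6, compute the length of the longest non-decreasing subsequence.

7

Let dp[i] be the longest non-decreasing subsequence ending at position i. Then dp = [1, 1, 2, 3, 2, 3, 3, 4, 5, 6, 4, 4, 1, 7, 5, 4, 5, 2].
The maximum is 7; one witness is 9, 18, 23, 25, 26, 26, 26 at positions 2,3,4,8,9,10,14.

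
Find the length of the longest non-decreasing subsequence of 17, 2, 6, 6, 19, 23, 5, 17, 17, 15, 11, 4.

Let dp[i] be the longest non-decreasing subsequence ending at position i. Then dp = [1, 1, 2, 3, 4, 5, 2, 4, 5, 4, 4, 2].
The maximum is 5; one witness is 2, 6, 6, 19, 23 at positions 2,3,4,5,6.

5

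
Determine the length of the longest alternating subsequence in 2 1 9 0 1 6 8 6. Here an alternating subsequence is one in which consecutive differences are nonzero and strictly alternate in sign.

A longest alternating subsequence is 2, 1, 9, 0, 8, 6 (positions 1,2,3,4,7,8); its 5 consecutive differences strictly alternate in sign, and length 6 is optimal.

6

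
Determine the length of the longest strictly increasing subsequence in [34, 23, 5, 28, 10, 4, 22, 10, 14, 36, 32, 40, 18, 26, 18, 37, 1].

One longest increasing subsequence is 5, 10, 14, 18, 26, 37 (positions 3,5,9,13,14,16), of length 6; no longer one exists.

6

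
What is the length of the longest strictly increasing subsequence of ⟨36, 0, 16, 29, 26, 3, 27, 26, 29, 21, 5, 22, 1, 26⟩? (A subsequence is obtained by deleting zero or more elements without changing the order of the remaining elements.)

Let dp[i] be the longest increasing subsequence ending at position i. Then dp = [1, 1, 2, 3, 3, 2, 4, 3, 5, 3, 3, 4, 2, 5].
The maximum is 5; one witness is 0, 16, 26, 27, 29 at positions 2,3,5,7,9.

5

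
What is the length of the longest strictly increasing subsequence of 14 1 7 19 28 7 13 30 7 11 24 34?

Let dp[i] be the longest increasing subsequence ending at position i. Then dp = [1, 1, 2, 3, 4, 2, 3, 5, 2, 3, 4, 6].
The maximum is 6; one witness is 1, 7, 19, 28, 30, 34 at positions 2,3,4,5,8,12.

6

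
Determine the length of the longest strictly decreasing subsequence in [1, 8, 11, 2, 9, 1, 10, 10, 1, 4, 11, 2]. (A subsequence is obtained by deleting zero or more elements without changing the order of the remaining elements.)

4

One longest decreasing subsequence is 11, 9, 4, 2 (positions 3,5,10,12), of length 4; no longer one exists.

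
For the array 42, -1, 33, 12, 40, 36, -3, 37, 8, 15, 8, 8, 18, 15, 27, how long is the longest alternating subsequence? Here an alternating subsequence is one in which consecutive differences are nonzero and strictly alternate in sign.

13

Track the best alternating length ending on an up-step vs a down-step at each position: up/down = 1/1, 1/2, 3/2, 3/4, 5/2, 5/6, 1/6, 7/6, 7/8, 9/8, 7/10, 7/10, 11/8, 11/12, 13/8.
The maximum over both is 13; one such subsequence is 42, -1, 33, 12, 40, 36, 37, 8, 15, 8, 18, 15, 27.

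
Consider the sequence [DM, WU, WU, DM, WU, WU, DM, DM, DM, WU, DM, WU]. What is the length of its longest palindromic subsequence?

Using dp[i][j] = 2 + dp[i+1][j−1] if the ends match, else max(dp[i+1][j], dp[i][j−1]):
dp[1][12] = 9. A witness is WU DM WU DM DM DM WU DM WU at positions 2,4,5,7,8,9,10,11,12.

9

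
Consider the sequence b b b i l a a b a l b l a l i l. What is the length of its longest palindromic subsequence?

9

Using dp[i][j] = 2 + dp[i+1][j−1] if the ends match, else max(dp[i+1][j], dp[i][j−1]):
dp[1][16] = 9. A witness is ilalblali at positions 4,5,6,10,11,12,13,14,15.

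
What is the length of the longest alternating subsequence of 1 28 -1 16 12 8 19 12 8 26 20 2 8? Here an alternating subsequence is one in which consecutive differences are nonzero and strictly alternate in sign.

A longest alternating subsequence is 1, 28, -1, 16, 12, 19, 12, 26, 2, 8 (positions 1,2,3,4,5,7,8,10,12,13); its 9 consecutive differences strictly alternate in sign, and length 10 is optimal.

10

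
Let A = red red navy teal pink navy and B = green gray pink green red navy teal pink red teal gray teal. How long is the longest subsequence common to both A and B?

Backtracking the LCS table gives one alignment: red (A2,B5) → navy (A3,B6) → teal (A4,B7) → pink (A5,B8).
So the longest common subsequence has length 4.

4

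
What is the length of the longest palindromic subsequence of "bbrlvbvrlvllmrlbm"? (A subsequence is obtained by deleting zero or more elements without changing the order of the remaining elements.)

One longest palindromic subsequence is blrlllrlb (positions 2,4,8,9,11,12,14,15,16); it reads the same forward and backward, and the interval DP gives dp[1][17] = 9.

9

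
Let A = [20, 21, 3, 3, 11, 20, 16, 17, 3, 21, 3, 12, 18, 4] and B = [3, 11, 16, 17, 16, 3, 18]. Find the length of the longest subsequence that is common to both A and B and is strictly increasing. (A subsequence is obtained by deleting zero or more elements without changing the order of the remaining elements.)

A longest common strictly increasing subsequence is 3, 11, 16, 17, 18 (length 5); it appears in order in both A and B, and no longer such subsequence exists.

5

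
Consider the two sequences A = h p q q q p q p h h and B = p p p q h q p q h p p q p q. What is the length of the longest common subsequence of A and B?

7

Backtracking the LCS table gives one alignment: p (A2,B3) → q (A3,B4) → q (A4,B6) → q (A5,B8) → p (A6,B11) → q (A7,B12) → p (A8,B13).
So the longest common subsequence has length 7.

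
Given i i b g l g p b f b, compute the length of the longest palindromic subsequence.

Using dp[i][j] = 2 + dp[i+1][j−1] if the ends match, else max(dp[i+1][j], dp[i][j−1]):
dp[1][10] = 5. A witness is bglgb at positions 3,4,5,6,10.

5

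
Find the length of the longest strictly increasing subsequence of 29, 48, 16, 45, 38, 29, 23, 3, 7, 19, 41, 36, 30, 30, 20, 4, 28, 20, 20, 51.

6

Scanning left to right, the best length ending at each element is: 29→1, 48→2, 16→1, 45→2, 38→2, 29→2, 23→2, 3→1, 7→2, 19→3, 41→4, 36→4, 30→4, 30→4, 20→4, 4→2, 28→5, 20→4, 20→4, 51→6.
So the longest increasing subsequence has length 6, e.g. 3, 7, 19, 20, 28, 51.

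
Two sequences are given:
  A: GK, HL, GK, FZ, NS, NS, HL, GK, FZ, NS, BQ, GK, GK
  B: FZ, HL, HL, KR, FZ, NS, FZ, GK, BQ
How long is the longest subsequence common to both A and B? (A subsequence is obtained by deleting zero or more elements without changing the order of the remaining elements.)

5

Backtracking the LCS table gives one alignment: HL (A2,B3) → FZ (A4,B5) → NS (A5,B6) → GK (A8,B8) → BQ (A11,B9).
So the longest common subsequence has length 5.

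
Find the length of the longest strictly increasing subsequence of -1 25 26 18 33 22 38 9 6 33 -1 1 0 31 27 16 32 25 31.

Let dp[i] be the longest increasing subsequence ending at position i. Then dp = [1, 2, 3, 2, 4, 3, 5, 2, 2, 4, 1, 2, 2, 4, 4, 3, 5, 4, 5].
The maximum is 5; one witness is -1, 25, 26, 33, 38 at positions 1,2,3,5,7.

5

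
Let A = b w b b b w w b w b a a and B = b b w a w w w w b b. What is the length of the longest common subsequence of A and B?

A longest common subsequence is bwwwbb (length 6); the LCS DP confirms no longer common subsequence exists.

6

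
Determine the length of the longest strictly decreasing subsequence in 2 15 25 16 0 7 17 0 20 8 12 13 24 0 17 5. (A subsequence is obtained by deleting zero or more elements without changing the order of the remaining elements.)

4

One longest decreasing subsequence is 25, 16, 7, 0 (positions 3,4,6,8), of length 4; no longer one exists.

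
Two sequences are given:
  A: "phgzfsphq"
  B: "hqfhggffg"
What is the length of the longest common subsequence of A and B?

3

A longest common subsequence is hgf (length 3); the LCS DP confirms no longer common subsequence exists.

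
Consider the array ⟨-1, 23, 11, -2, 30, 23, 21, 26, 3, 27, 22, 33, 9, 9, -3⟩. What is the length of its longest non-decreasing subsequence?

6

Let dp[i] be the longest non-decreasing subsequence ending at position i. Then dp = [1, 2, 2, 1, 3, 3, 3, 4, 2, 5, 4, 6, 3, 4, 1].
The maximum is 6; one witness is -1, 23, 23, 26, 27, 33 at positions 1,2,6,8,10,12.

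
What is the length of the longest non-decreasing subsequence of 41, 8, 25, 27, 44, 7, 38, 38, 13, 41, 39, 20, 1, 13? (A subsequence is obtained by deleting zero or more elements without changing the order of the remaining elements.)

6

Scanning left to right, the best length ending at each element is: 41→1, 8→1, 25→2, 27→3, 44→4, 7→1, 38→4, 38→5, 13→2, 41→6, 39→6, 20→3, 1→1, 13→3.
So the longest non-decreasing subsequence has length 6, e.g. 8, 25, 27, 38, 38, 41.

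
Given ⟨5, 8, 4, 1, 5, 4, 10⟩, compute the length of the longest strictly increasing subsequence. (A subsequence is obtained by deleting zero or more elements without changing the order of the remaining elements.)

Scanning left to right, the best length ending at each element is: 5→1, 8→2, 4→1, 1→1, 5→2, 4→2, 10→3.
So the longest increasing subsequence has length 3, e.g. 5, 8, 10.

3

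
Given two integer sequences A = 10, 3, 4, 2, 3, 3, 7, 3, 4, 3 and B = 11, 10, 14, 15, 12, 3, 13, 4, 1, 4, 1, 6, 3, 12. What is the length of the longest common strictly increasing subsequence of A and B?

2

For each value that appears in both, track the longest common increasing run ending there.
The best achievable length is 2; one witness is 3, 4 (A-positions 2,3, B-positions 6,8).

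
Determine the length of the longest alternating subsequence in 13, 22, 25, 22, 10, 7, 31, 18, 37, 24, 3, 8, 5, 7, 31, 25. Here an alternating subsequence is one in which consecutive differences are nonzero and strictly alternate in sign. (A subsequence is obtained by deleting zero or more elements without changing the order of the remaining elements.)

Track the best alternating length ending on an up-step vs a down-step at each position: up/down = 1/1, 2/1, 2/1, 2/3, 1/3, 1/3, 4/1, 4/5, 6/1, 6/7, 1/7, 8/7, 8/9, 10/9, 10/7, 10/11.
The maximum over both is 11; one such subsequence is 13, 25, 22, 31, 18, 37, 3, 8, 5, 31, 25.

11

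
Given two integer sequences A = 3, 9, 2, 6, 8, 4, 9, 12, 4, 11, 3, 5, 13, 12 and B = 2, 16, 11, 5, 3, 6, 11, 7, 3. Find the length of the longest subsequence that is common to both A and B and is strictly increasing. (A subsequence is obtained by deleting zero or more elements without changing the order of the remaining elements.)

A longest common strictly increasing subsequence is 2, 6, 11 (length 3); it appears in order in both A and B, and no longer such subsequence exists.

3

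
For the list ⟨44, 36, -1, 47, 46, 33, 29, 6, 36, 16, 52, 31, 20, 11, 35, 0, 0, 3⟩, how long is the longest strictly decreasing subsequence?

Scanning left to right, the best length ending at each element is: 44→1, 36→2, -1→3, 47→1, 46→2, 33→3, 29→4, 6→5, 36→3, 16→5, 52→1, 31→4, 20→5, 11→6, 35→4, 0→7, 0→7, 3→7.
So the longest decreasing subsequence has length 7, e.g. 44, 36, 33, 29, 16, 11, 0.

7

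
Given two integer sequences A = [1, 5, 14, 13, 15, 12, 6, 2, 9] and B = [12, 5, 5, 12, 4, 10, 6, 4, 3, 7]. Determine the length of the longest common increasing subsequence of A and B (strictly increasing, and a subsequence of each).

For each value that appears in both, track the longest common increasing run ending there.
The best achievable length is 2; one witness is 5, 12 (A-positions 2,6, B-positions 2,4).

2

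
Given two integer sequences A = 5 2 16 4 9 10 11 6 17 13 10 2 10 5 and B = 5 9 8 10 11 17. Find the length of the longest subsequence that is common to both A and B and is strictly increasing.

5

For each value that appears in both, track the longest common increasing run ending there.
The best achievable length is 5; one witness is 5, 9, 10, 11, 17 (A-positions 1,5,6,7,9, B-positions 1,2,4,5,6).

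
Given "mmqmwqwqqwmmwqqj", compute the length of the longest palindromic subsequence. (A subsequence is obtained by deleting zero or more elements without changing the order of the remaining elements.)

One longest palindromic subsequence is qmwqqqwmq (positions 3,4,5,6,8,9,10,12,15); it reads the same forward and backward, and the interval DP gives dp[1][16] = 9.

9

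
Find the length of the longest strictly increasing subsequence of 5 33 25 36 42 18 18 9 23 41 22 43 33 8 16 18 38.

Scanning left to right, the best length ending at each element is: 5→1, 33→2, 25→2, 36→3, 42→4, 18→2, 18→2, 9→2, 23→3, 41→4, 22→3, 43→5, 33→4, 8→2, 16→3, 18→4, 38→5.
So the longest increasing subsequence has length 5, e.g. 5, 33, 36, 42, 43.

5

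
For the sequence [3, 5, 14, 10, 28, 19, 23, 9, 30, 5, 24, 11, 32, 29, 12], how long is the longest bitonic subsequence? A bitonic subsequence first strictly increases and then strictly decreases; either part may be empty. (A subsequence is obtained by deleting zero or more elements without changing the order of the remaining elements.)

9

One longest bitonic subsequence is 3, 5, 14, 19, 23, 30, 32, 29, 12 (positions 1,2,3,6,7,9,13,14,15): it rises to 32 then falls. Length 9 is optimal.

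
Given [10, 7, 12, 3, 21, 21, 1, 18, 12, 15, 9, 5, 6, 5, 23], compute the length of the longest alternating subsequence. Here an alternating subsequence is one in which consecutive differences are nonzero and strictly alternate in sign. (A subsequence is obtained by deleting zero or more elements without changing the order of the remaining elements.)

A longest alternating subsequence is 10, 7, 12, 3, 21, 1, 18, 12, 15, 5, 6, 5, 23 (positions 1,2,3,4,5,7,8,9,10,12,13,14,15); its 12 consecutive differences strictly alternate in sign, and length 13 is optimal.

13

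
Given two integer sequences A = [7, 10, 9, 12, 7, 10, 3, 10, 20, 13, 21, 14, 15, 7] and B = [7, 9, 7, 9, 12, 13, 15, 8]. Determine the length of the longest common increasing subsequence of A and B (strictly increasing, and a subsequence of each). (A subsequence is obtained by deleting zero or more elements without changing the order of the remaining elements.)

5

For each value that appears in both, track the longest common increasing run ending there.
The best achievable length is 5; one witness is 7, 9, 12, 13, 15 (A-positions 1,3,4,10,13, B-positions 1,2,5,6,7).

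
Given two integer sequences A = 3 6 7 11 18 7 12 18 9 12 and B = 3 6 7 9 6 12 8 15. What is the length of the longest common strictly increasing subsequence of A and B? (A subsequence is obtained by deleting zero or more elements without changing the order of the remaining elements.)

5

For each value that appears in both, track the longest common increasing run ending there.
The best achievable length is 5; one witness is 3, 6, 7, 9, 12 (A-positions 1,2,3,9,10, B-positions 1,2,3,4,6).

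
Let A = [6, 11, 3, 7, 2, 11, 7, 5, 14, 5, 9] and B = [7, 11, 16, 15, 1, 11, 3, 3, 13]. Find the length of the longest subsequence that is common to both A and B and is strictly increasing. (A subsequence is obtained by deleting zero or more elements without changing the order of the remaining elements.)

A longest common strictly increasing subsequence is 7, 11 (length 2); it appears in order in both A and B, and no longer such subsequence exists.

2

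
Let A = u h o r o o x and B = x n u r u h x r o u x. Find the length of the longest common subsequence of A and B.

Backtracking the LCS table gives one alignment: u (A1,B5) → h (A2,B6) → r (A4,B8) → o (A5,B9) → x (A7,B11).
So the longest common subsequence has length 5.

5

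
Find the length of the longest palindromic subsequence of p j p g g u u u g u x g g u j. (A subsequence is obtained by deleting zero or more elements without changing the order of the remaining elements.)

10

Using dp[i][j] = 2 + dp[i+1][j−1] if the ends match, else max(dp[i+1][j], dp[i][j−1]):
dp[1][15] = 10. A witness is jgguuuuggj at positions 2,4,5,6,7,8,10,12,13,15.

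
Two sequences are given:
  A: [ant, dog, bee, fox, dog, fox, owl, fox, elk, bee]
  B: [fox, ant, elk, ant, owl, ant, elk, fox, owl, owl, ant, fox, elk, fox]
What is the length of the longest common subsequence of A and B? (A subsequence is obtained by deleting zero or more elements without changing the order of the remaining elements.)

A longest common subsequence is ant, fox, owl, fox, elk (length 5); the LCS DP confirms no longer common subsequence exists.

5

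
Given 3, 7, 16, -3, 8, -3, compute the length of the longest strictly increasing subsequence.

3

Let dp[i] be the longest increasing subsequence ending at position i. Then dp = [1, 2, 3, 1, 3, 1].
The maximum is 3; one witness is 3, 7, 16 at positions 1,2,3.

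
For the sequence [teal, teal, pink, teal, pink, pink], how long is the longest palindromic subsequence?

Using dp[i][j] = 2 + dp[i+1][j−1] if the ends match, else max(dp[i+1][j], dp[i][j−1]):
dp[1][6] = 3. A witness is pink pink pink at positions 3,5,6.

3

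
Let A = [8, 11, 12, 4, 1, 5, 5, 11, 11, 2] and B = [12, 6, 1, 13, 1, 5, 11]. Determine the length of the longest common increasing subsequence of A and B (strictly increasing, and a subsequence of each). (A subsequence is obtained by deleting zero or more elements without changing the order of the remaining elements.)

3

For each value that appears in both, track the longest common increasing run ending there.
The best achievable length is 3; one witness is 1, 5, 11 (A-positions 5,6,8, B-positions 3,6,7).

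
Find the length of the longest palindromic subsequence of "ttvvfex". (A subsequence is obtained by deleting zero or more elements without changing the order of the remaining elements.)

Using dp[i][j] = 2 + dp[i+1][j−1] if the ends match, else max(dp[i+1][j], dp[i][j−1]):
dp[1][7] = 2. A witness is vv at positions 3,4.

2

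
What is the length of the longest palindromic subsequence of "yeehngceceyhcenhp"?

One longest palindromic subsequence is hnechcenh (positions 4,5,8,9,12,13,14,15,16); it reads the same forward and backward, and the interval DP gives dp[1][17] = 9.

9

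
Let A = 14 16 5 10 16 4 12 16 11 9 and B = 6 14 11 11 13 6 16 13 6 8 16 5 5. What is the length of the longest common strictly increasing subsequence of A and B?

2

A longest common strictly increasing subsequence is 14, 16 (length 2); it appears in order in both A and B, and no longer such subsequence exists.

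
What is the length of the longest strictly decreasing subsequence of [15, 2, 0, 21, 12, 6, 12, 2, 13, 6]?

One longest decreasing subsequence is 15, 12, 6, 2 (positions 1,5,6,8), of length 4; no longer one exists.

4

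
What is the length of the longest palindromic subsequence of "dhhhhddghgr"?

6

One longest palindromic subsequence is dhhhhd (positions 1,2,3,4,5,7); it reads the same forward and backward, and the interval DP gives dp[1][11] = 6.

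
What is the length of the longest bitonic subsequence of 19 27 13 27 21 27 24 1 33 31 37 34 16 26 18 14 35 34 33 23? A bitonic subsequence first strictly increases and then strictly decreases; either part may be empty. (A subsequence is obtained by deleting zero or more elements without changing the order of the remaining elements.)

Let inc[i] be the LIS ending at i and dec[i] the longest strictly decreasing subsequence starting at i. inc = [1, 2, 1, 2, 2, 3, 3, 1, 4, 4, 5, 5, 2, 4, 3, 2, 6, 5, 5, 4], dec = [3, 4, 2, 4, 3, 4, 3, 1, 5, 4, 5, 4, 2, 3, 2, 1, 4, 3, 2, 1].
max_i inc[i]+dec[i]−1 = 9, with one witness 19, 21, 27, 33, 37, 35, 34, 33, 23.

9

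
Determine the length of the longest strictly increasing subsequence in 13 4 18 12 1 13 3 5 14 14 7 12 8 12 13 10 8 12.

One longest increasing subsequence is 1, 3, 5, 7, 8, 12, 13 (positions 5,7,8,11,13,14,15), of length 7; no longer one exists.

7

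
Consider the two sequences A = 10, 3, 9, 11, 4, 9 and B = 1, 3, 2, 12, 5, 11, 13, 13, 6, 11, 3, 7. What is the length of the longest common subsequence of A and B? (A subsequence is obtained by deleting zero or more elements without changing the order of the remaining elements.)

2

Backtracking the LCS table gives one alignment: 3 (A2,B2) → 11 (A4,B10).
So the longest common subsequence has length 2.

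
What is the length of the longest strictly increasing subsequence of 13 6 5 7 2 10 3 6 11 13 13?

Let dp[i] be the longest increasing subsequence ending at position i. Then dp = [1, 1, 1, 2, 1, 3, 2, 3, 4, 5, 5].
The maximum is 5; one witness is 6, 7, 10, 11, 13 at positions 2,4,6,9,10.

5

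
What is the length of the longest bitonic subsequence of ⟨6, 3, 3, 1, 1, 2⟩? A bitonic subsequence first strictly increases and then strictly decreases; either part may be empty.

3

Let inc[i] be the LIS ending at i and dec[i] the longest strictly decreasing subsequence starting at i. inc = [1, 1, 1, 1, 1, 2], dec = [3, 2, 2, 1, 1, 1].
max_i inc[i]+dec[i]−1 = 3, with one witness 6, 3, 2.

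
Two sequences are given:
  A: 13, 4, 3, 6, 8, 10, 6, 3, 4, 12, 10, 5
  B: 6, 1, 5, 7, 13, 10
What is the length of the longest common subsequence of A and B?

Backtracking the LCS table gives one alignment: 13 (A1,B5) → 10 (A11,B6).
So the longest common subsequence has length 2.

2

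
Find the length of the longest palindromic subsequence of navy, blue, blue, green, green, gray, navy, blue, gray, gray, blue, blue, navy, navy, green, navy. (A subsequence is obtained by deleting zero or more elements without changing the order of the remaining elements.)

10

One longest palindromic subsequence is navy green navy blue gray gray blue navy green navy (positions 1,4,7,8,9,10,12,14,15,16); it reads the same forward and backward, and the interval DP gives dp[1][16] = 10.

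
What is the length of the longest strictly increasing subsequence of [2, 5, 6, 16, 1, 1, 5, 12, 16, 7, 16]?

5

Let dp[i] be the longest increasing subsequence ending at position i. Then dp = [1, 2, 3, 4, 1, 1, 2, 4, 5, 4, 5].
The maximum is 5; one witness is 2, 5, 6, 12, 16 at positions 1,2,3,8,9.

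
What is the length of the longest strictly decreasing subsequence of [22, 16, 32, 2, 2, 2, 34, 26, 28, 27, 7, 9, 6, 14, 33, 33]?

Scanning left to right, the best length ending at each element is: 22→1, 16→2, 32→1, 2→3, 2→3, 2→3, 34→1, 26→2, 28→2, 27→3, 7→4, 9→4, 6→5, 14→4, 33→2, 33→2.
So the longest decreasing subsequence has length 5, e.g. 32, 28, 27, 7, 6.

5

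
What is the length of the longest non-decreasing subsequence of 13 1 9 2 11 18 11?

Scanning left to right, the best length ending at each element is: 13→1, 1→1, 9→2, 2→2, 11→3, 18→4, 11→4.
So the longest non-decreasing subsequence has length 4, e.g. 1, 9, 11, 18.

4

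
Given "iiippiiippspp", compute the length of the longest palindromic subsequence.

Using dp[i][j] = 2 + dp[i+1][j−1] if the ends match, else max(dp[i+1][j], dp[i][j−1]):
dp[1][13] = 8. A witness is iiippiii at positions 1,2,3,4,5,6,7,8.

8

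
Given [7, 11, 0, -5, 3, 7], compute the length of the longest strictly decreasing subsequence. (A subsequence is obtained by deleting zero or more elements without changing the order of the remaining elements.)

3

Scanning left to right, the best length ending at each element is: 7→1, 11→1, 0→2, -5→3, 3→2, 7→2.
So the longest decreasing subsequence has length 3, e.g. 7, 0, -5.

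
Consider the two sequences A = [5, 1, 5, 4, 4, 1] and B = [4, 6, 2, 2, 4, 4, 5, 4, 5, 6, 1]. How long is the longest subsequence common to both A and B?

Backtracking the LCS table gives one alignment: 5 (A1,B7) → 5 (A3,B9) → 1 (A6,B11).
So the longest common subsequence has length 3.

3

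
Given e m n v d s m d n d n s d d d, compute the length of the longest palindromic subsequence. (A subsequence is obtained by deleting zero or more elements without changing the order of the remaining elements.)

7

Using dp[i][j] = 2 + dp[i+1][j−1] if the ends match, else max(dp[i+1][j], dp[i][j−1]):
dp[1][15] = 7. A witness is dddsddd at positions 5,8,10,12,13,14,15.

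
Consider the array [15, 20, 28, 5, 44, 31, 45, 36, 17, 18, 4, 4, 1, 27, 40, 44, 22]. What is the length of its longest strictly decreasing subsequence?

Let dp[i] be the longest decreasing subsequence ending at position i. Then dp = [1, 1, 1, 2, 1, 2, 1, 2, 3, 3, 4, 4, 5, 3, 2, 2, 4].
The maximum is 5; one witness is 44, 31, 17, 4, 1 at positions 5,6,9,11,13.

5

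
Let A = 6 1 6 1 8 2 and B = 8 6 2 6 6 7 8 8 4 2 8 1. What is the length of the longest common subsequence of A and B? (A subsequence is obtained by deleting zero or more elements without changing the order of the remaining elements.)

4

Backtracking the LCS table gives one alignment: 6 (A1,B4) → 6 (A3,B5) → 8 (A5,B8) → 2 (A6,B10).
So the longest common subsequence has length 4.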